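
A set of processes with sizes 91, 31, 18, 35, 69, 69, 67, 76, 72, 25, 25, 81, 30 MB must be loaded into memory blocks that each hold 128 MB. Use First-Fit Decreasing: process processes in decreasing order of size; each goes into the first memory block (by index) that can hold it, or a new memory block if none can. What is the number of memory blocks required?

7

Sorted descending: 91, 81, 76, 72, 69, 69, 67, 35, 31, 30, 25, 25, 18.
Put 91 MB in memory block 1; 37 MB remain.
Put 81 MB in memory block 2; 47 MB remain.
Put 76 MB in memory block 3; 52 MB remain.
Put 72 MB in memory block 4; 56 MB remain.
Put 69 MB in memory block 5; 59 MB remain.
Put 69 MB in memory block 6; 59 MB remain.
Put 67 MB in memory block 7; 61 MB remain.
Put 35 MB in memory block 1; 2 MB remain.
Put 31 MB in memory block 2; 16 MB remain.
Put 30 MB in memory block 3; 22 MB remain.
Put 25 MB in memory block 4; 31 MB remain.
Put 25 MB in memory block 4; 6 MB remain.
Put 18 MB in memory block 3; 4 MB remain.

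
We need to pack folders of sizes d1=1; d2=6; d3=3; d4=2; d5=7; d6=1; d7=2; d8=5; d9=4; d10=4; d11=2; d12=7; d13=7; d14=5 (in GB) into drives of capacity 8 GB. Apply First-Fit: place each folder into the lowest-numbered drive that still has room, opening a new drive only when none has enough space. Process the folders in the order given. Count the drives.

8

Put d1 (1 GB) in drive 1; 7 GB remain.
Put d2 (6 GB) in drive 1; 1 GB remain.
Put d3 (3 GB) in drive 2; 5 GB remain.
Put d4 (2 GB) in drive 2; 3 GB remain.
Put d5 (7 GB) in drive 3; 1 GB remain.
Put d6 (1 GB) in drive 1; 0 GB remain.
Put d7 (2 GB) in drive 2; 1 GB remain.
Put d8 (5 GB) in drive 4; 3 GB remain.
Put d9 (4 GB) in drive 5; 4 GB remain.
Put d10 (4 GB) in drive 5; 0 GB remain.
Put d11 (2 GB) in drive 4; 1 GB remain.
Put d12 (7 GB) in drive 6; 1 GB remain.
Put d13 (7 GB) in drive 7; 1 GB remain.
Put d14 (5 GB) in drive 8; 3 GB remain.
Final drives: [1,6,1] [3,2,2] [7] [5,2] [4,4] [7] [7] [5].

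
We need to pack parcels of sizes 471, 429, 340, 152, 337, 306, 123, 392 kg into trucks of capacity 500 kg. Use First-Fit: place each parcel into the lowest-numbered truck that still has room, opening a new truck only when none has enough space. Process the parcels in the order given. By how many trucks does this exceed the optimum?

First-Fit: [471] [429] [340,152] [337,123] [306] [392] → 6 trucks.
Total size 2550 kg; any packing needs at least ⌈2550/500⌉ = 6 trucks.
So 6 is already optimal.

0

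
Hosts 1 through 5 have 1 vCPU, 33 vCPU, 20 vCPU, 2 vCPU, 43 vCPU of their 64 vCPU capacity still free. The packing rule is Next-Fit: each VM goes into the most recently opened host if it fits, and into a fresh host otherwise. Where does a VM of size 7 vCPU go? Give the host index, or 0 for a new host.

5

Next-Fit only looks at host 5, which has 43 vCPU free.
7 vCPU fits there.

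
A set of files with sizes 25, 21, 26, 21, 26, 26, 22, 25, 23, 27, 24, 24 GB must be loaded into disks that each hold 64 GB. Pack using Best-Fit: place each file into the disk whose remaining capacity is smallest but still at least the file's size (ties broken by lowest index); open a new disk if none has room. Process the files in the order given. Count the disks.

6

disk 1: place 25 GB, 39 GB left
disk 1: place 21 GB, 18 GB left
disk 2: place 26 GB, 38 GB left
disk 2: place 21 GB, 17 GB left
disk 3: place 26 GB, 38 GB left
disk 3: place 26 GB, 12 GB left
disk 4: place 22 GB, 42 GB left
disk 4: place 25 GB, 17 GB left
disk 5: place 23 GB, 41 GB left
disk 5: place 27 GB, 14 GB left
disk 6: place 24 GB, 40 GB left
disk 6: place 24 GB, 16 GB left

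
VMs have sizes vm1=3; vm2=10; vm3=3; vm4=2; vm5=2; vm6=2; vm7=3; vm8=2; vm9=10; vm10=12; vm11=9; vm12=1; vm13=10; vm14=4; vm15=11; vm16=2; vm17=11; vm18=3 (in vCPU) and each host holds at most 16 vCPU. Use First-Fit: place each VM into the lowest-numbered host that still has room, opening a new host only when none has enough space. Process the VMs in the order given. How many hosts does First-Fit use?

8

host 1: place vm1 (3 vCPU), 13 vCPU left
host 1: place vm2 (10 vCPU), 3 vCPU left
host 1: place vm3 (3 vCPU), 0 vCPU left
host 2: place vm4 (2 vCPU), 14 vCPU left
host 2: place vm5 (2 vCPU), 12 vCPU left
host 2: place vm6 (2 vCPU), 10 vCPU left
host 2: place vm7 (3 vCPU), 7 vCPU left
host 2: place vm8 (2 vCPU), 5 vCPU left
host 3: place vm9 (10 vCPU), 6 vCPU left
host 4: place vm10 (12 vCPU), 4 vCPU left
host 5: place vm11 (9 vCPU), 7 vCPU left
host 2: place vm12 (1 vCPU), 4 vCPU left
host 6: place vm13 (10 vCPU), 6 vCPU left
host 2: place vm14 (4 vCPU), 0 vCPU left
host 7: place vm15 (11 vCPU), 5 vCPU left
host 3: place vm16 (2 vCPU), 4 vCPU left
host 8: place vm17 (11 vCPU), 5 vCPU left
host 3: place vm18 (3 vCPU), 1 vCPU left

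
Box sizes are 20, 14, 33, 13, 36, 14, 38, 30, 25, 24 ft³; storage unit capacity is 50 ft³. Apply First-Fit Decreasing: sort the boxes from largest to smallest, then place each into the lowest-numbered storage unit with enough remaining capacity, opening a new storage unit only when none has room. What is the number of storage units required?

Sorted descending: 38, 36, 33, 30, 25, 24, 20, 14, 14, 13.
38 ft³ → storage unit 1 (remaining 12 ft³)
36 ft³ → storage unit 2 (remaining 14 ft³)
33 ft³ → storage unit 3 (remaining 17 ft³)
30 ft³ → storage unit 4 (remaining 20 ft³)
25 ft³ → storage unit 5 (remaining 25 ft³)
24 ft³ → storage unit 5 (remaining 1 ft³)
20 ft³ → storage unit 4 (remaining 0 ft³)
14 ft³ → storage unit 2 (remaining 0 ft³)
14 ft³ → storage unit 3 (remaining 3 ft³)
13 ft³ → storage unit 6 (remaining 37 ft³)

6 storage units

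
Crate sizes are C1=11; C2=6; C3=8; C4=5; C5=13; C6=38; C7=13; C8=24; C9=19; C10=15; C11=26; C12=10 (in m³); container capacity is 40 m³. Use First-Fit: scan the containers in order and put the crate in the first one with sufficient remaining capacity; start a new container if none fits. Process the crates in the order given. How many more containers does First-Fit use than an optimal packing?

First-Fit: [11,6,8,5,10] [13,13] [38] [24,15] [19] [26] → 6 containers.
Total size 188 m³; any packing needs at least ⌈188/40⌉ = 5 containers.
An optimal packing achieves that bound: [38] [26,13] [24,15] [19,13,8] [11,10,6,5] → 5 containers.
Excess: 6 − 5 = 1.

1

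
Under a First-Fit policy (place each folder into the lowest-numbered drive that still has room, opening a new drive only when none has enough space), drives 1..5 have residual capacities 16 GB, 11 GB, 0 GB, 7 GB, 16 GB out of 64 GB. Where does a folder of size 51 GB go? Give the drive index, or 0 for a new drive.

No drive has ≥ 51 GB free, so a new drive is opened.

0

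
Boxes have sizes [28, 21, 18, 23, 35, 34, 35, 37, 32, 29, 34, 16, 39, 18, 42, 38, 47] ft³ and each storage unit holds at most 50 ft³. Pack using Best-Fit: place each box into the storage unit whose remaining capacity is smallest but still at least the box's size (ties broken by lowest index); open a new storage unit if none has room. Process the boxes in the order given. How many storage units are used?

28 ft³ → storage unit 1 (remaining 22 ft³)
21 ft³ → storage unit 1 (remaining 1 ft³)
18 ft³ → storage unit 2 (remaining 32 ft³)
23 ft³ → storage unit 2 (remaining 9 ft³)
35 ft³ → storage unit 3 (remaining 15 ft³)
34 ft³ → storage unit 4 (remaining 16 ft³)
35 ft³ → storage unit 5 (remaining 15 ft³)
37 ft³ → storage unit 6 (remaining 13 ft³)
32 ft³ → storage unit 7 (remaining 18 ft³)
29 ft³ → storage unit 8 (remaining 21 ft³)
34 ft³ → storage unit 9 (remaining 16 ft³)
16 ft³ → storage unit 4 (remaining 0 ft³)
39 ft³ → storage unit 10 (remaining 11 ft³)
18 ft³ → storage unit 7 (remaining 0 ft³)
42 ft³ → storage unit 11 (remaining 8 ft³)
38 ft³ → storage unit 12 (remaining 12 ft³)
47 ft³ → storage unit 13 (remaining 3 ft³)

13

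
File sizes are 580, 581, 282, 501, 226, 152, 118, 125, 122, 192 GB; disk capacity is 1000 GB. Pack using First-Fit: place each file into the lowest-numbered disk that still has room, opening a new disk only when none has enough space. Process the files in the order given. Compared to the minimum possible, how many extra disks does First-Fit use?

0

First-Fit: [580,282,118] [581,226,152] [501,125,122,192] → 3 disks.
Total size 2879 GB; any packing needs at least ⌈2879/1000⌉ = 3 disks.
So 3 is already optimal.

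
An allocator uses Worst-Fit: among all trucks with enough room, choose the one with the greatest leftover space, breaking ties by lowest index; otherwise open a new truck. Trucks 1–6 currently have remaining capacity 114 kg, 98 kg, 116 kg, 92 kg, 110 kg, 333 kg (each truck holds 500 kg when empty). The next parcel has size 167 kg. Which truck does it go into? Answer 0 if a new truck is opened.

6

Trucks with room: truck 6 (333 kg).
Most room is truck 6 with 333 kg free.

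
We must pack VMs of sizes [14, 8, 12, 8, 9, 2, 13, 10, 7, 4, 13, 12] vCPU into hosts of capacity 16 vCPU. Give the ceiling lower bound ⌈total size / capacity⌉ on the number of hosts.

Total size = 14 + 8 + 12 + 8 + 9 + 2 + 13 + 10 + 7 + 4 + 13 + 12 = 112 vCPU.
⌈112 / 16⌉ = 7.

7 hosts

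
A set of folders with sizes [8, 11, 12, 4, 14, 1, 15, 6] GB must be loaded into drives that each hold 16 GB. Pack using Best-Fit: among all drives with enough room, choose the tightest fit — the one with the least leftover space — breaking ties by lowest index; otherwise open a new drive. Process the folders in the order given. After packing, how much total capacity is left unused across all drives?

9

8 GB → drive 1 (remaining 8 GB)
11 GB → drive 2 (remaining 5 GB)
12 GB → drive 3 (remaining 4 GB)
4 GB → drive 3 (remaining 0 GB)
14 GB → drive 4 (remaining 2 GB)
1 GB → drive 4 (remaining 1 GB)
15 GB → drive 5 (remaining 1 GB)
6 GB → drive 1 (remaining 2 GB)
5 drives × 16 GB = 80 GB; used 71 GB; unused 9 GB.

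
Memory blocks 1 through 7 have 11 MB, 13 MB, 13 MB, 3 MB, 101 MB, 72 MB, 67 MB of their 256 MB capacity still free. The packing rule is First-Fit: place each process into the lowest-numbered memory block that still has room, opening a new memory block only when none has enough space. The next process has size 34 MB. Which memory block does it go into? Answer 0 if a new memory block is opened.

5

Memory blocks with room: memory block 5 (101 MB), memory block 6 (72 MB), memory block 7 (67 MB).
The first with room is memory block 5.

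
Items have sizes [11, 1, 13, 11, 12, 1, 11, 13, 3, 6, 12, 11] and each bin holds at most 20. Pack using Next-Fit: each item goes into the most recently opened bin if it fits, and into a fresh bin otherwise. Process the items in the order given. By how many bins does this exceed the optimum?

Next-Fit: [11,1] [13] [11] [12,1] [11] [13,3] [6,12] [11] → 8 bins.
8 items exceed 10 (half the capacity), and no two of those can share a bin, so at least 8 bins are needed.
So 8 is already optimal.

0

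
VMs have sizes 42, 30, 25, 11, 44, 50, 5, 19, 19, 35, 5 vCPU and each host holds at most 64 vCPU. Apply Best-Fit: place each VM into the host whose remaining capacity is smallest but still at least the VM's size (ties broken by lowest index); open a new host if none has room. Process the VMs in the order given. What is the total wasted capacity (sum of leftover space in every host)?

host 1: place 42 vCPU, 22 vCPU left
host 2: place 30 vCPU, 34 vCPU left
host 2: place 25 vCPU, 9 vCPU left
host 1: place 11 vCPU, 11 vCPU left
host 3: place 44 vCPU, 20 vCPU left
host 4: place 50 vCPU, 14 vCPU left
host 2: place 5 vCPU, 4 vCPU left
host 3: place 19 vCPU, 1 vCPU left
host 5: place 19 vCPU, 45 vCPU left
host 5: place 35 vCPU, 10 vCPU left
host 5: place 5 vCPU, 5 vCPU left
5 hosts × 64 vCPU = 320 vCPU; used 285 vCPU; unused 35 vCPU.

35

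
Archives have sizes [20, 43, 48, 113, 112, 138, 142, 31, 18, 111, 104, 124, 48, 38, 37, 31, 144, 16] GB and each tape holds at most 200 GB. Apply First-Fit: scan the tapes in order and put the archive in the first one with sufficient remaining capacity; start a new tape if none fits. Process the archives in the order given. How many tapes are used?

Put 20 GB in tape 1; 180 GB remain.
Put 43 GB in tape 1; 137 GB remain.
Put 48 GB in tape 1; 89 GB remain.
Put 113 GB in tape 2; 87 GB remain.
Put 112 GB in tape 3; 88 GB remain.
Put 138 GB in tape 4; 62 GB remain.
Put 142 GB in tape 5; 58 GB remain.
Put 31 GB in tape 1; 58 GB remain.
Put 18 GB in tape 1; 40 GB remain.
Put 111 GB in tape 6; 89 GB remain.
Put 104 GB in tape 7; 96 GB remain.
Put 124 GB in tape 8; 76 GB remain.
Put 48 GB in tape 2; 39 GB remain.
Put 38 GB in tape 1; 2 GB remain.
Put 37 GB in tape 2; 2 GB remain.
Put 31 GB in tape 3; 57 GB remain.
Put 144 GB in tape 9; 56 GB remain.
Put 16 GB in tape 3; 41 GB remain.

9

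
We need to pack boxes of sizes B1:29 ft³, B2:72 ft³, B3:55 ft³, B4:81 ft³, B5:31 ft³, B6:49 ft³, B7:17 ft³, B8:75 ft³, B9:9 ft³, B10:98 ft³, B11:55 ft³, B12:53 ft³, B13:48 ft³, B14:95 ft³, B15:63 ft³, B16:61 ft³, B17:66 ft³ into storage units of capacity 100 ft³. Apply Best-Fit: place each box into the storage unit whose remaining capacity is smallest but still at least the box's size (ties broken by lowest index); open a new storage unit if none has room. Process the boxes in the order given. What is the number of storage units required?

13 storage units

Put B1 (29 ft³) in storage unit 1; 71 ft³ remain.
Put B2 (72 ft³) in storage unit 2; 28 ft³ remain.
Put B3 (55 ft³) in storage unit 1; 16 ft³ remain.
Put B4 (81 ft³) in storage unit 3; 19 ft³ remain.
Put B5 (31 ft³) in storage unit 4; 69 ft³ remain.
Put B6 (49 ft³) in storage unit 4; 20 ft³ remain.
Put B7 (17 ft³) in storage unit 3; 2 ft³ remain.
Put B8 (75 ft³) in storage unit 5; 25 ft³ remain.
Put B9 (9 ft³) in storage unit 1; 7 ft³ remain.
Put B10 (98 ft³) in storage unit 6; 2 ft³ remain.
Put B11 (55 ft³) in storage unit 7; 45 ft³ remain.
Put B12 (53 ft³) in storage unit 8; 47 ft³ remain.
Put B13 (48 ft³) in storage unit 9; 52 ft³ remain.
Put B14 (95 ft³) in storage unit 10; 5 ft³ remain.
Put B15 (63 ft³) in storage unit 11; 37 ft³ remain.
Put B16 (61 ft³) in storage unit 12; 39 ft³ remain.
Put B17 (66 ft³) in storage unit 13; 34 ft³ remain.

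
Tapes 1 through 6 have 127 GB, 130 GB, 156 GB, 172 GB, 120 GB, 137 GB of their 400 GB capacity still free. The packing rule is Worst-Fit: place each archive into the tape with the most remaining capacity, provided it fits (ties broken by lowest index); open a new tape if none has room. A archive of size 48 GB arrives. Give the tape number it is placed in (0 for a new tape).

4

Tapes with room: tape 1 (127 GB), tape 2 (130 GB), tape 3 (156 GB), tape 4 (172 GB), tape 5 (120 GB), tape 6 (137 GB).
Most room is tape 4 with 172 GB free.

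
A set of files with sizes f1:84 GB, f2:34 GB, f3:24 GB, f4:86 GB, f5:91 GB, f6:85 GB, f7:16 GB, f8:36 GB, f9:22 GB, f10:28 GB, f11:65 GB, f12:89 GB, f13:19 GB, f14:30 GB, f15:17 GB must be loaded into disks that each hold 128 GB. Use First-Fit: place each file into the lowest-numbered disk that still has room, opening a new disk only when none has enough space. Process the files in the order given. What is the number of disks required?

f1 (84 GB) → disk 1 (remaining 44 GB)
f2 (34 GB) → disk 1 (remaining 10 GB)
f3 (24 GB) → disk 2 (remaining 104 GB)
f4 (86 GB) → disk 2 (remaining 18 GB)
f5 (91 GB) → disk 3 (remaining 37 GB)
f6 (85 GB) → disk 4 (remaining 43 GB)
f7 (16 GB) → disk 2 (remaining 2 GB)
f8 (36 GB) → disk 3 (remaining 1 GB)
f9 (22 GB) → disk 4 (remaining 21 GB)
f10 (28 GB) → disk 5 (remaining 100 GB)
f11 (65 GB) → disk 5 (remaining 35 GB)
f12 (89 GB) → disk 6 (remaining 39 GB)
f13 (19 GB) → disk 4 (remaining 2 GB)
f14 (30 GB) → disk 5 (remaining 5 GB)
f15 (17 GB) → disk 6 (remaining 22 GB)

6 disks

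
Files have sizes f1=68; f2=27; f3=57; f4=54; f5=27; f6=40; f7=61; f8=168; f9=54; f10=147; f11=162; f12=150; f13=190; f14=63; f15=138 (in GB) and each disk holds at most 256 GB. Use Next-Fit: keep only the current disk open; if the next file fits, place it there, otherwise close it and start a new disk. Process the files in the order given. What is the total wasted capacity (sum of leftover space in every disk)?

642

Put f1 (68 GB) in disk 1; 188 GB remain.
Put f2 (27 GB) in disk 1; 161 GB remain.
Put f3 (57 GB) in disk 1; 104 GB remain.
Put f4 (54 GB) in disk 1; 50 GB remain.
Put f5 (27 GB) in disk 1; 23 GB remain.
Put f6 (40 GB) in disk 2; 216 GB remain.
Put f7 (61 GB) in disk 2; 155 GB remain.
Put f8 (168 GB) in disk 3; 88 GB remain.
Put f9 (54 GB) in disk 3; 34 GB remain.
Put f10 (147 GB) in disk 4; 109 GB remain.
Put f11 (162 GB) in disk 5; 94 GB remain.
Put f12 (150 GB) in disk 6; 106 GB remain.
Put f13 (190 GB) in disk 7; 66 GB remain.
Put f14 (63 GB) in disk 7; 3 GB remain.
Put f15 (138 GB) in disk 8; 118 GB remain.
8 disks × 256 GB = 2048 GB; used 1406 GB; unused 642 GB.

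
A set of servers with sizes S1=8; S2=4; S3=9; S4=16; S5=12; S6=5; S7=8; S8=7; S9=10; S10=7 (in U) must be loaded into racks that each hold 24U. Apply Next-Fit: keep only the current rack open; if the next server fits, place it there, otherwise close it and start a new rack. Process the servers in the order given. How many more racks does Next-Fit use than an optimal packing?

1

Next-Fit: [8,4,9] [16] [12,5] [8,7] [10,7] → 5 racks.
Total size 86U; any packing needs at least ⌈86/24⌉ = 4 racks.
An optimal packing achieves that bound: [16,8] [12,10] [9,8,7] [7,5,4] → 4 racks.
Excess: 5 − 4 = 1.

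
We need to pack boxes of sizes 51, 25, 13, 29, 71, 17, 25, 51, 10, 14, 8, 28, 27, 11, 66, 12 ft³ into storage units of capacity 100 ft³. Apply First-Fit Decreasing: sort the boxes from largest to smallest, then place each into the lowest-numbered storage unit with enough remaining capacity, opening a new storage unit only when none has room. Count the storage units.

Sorted descending: 71, 66, 51, 51, 29, 28, 27, 25, 25, 17, 14, 13, 12, 11, 10, 8.
71 ft³ → storage unit 1 (remaining 29 ft³)
66 ft³ → storage unit 2 (remaining 34 ft³)
51 ft³ → storage unit 3 (remaining 49 ft³)
51 ft³ → storage unit 4 (remaining 49 ft³)
29 ft³ → storage unit 1 (remaining 0 ft³)
28 ft³ → storage unit 2 (remaining 6 ft³)
27 ft³ → storage unit 3 (remaining 22 ft³)
25 ft³ → storage unit 4 (remaining 24 ft³)
25 ft³ → storage unit 5 (remaining 75 ft³)
17 ft³ → storage unit 3 (remaining 5 ft³)
14 ft³ → storage unit 4 (remaining 10 ft³)
13 ft³ → storage unit 5 (remaining 62 ft³)
12 ft³ → storage unit 5 (remaining 50 ft³)
11 ft³ → storage unit 5 (remaining 39 ft³)
10 ft³ → storage unit 4 (remaining 0 ft³)
8 ft³ → storage unit 5 (remaining 31 ft³)
Final storage units: [71,29] [66,28] [51,27,17] [51,25,14,10] [25,13,12,11,8].

5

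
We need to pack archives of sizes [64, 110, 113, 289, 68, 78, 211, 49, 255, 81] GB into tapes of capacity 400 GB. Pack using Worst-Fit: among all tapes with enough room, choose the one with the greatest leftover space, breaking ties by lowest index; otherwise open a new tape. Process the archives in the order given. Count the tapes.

64 GB → tape 1 (remaining 336 GB)
110 GB → tape 1 (remaining 226 GB)
113 GB → tape 1 (remaining 113 GB)
289 GB → tape 2 (remaining 111 GB)
68 GB → tape 1 (remaining 45 GB)
78 GB → tape 2 (remaining 33 GB)
211 GB → tape 3 (remaining 189 GB)
49 GB → tape 3 (remaining 140 GB)
255 GB → tape 4 (remaining 145 GB)
81 GB → tape 4 (remaining 64 GB)

4 tapes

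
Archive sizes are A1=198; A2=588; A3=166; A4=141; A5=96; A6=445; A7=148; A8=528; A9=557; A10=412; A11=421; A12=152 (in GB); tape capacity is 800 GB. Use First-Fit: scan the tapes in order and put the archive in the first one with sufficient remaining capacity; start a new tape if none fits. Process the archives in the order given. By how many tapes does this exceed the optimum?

First-Fit: [198,588] [166,141,96,148,152] [445] [528] [557] [412] [421] → 7 tapes.
6 archives exceed 400 GB (half the capacity), and no two of those can share a tape, so at least 6 tapes are needed.
An optimal packing achieves that bound: [588,198] [557,166] [528,152,96] [445,148,141] [421] [412] → 6 tapes.
Excess: 7 − 6 = 1.

1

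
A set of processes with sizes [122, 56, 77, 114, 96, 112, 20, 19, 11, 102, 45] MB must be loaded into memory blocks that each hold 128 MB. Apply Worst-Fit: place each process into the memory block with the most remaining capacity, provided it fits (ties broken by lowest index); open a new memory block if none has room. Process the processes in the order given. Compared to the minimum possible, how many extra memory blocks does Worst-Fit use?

1

Worst-Fit: [122] [56,20,19] [77,11] [114] [96] [112] [102] [45] → 8 memory blocks.
Total size 774 MB; any packing needs at least ⌈774/128⌉ = 7 memory blocks.
An optimal packing achieves that bound: [122] [114,11] [112] [102,20] [96,19] [77,45] [56] → 7 memory blocks.
Excess: 8 − 7 = 1.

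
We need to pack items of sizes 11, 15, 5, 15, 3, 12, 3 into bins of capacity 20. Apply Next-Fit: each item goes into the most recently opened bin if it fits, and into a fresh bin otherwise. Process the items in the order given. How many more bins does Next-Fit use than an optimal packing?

0

Next-Fit: [11] [15,5] [15,3] [12,3] → 4 bins.
Total size 64; any packing needs at least ⌈64/20⌉ = 4 bins.
So 4 is already optimal.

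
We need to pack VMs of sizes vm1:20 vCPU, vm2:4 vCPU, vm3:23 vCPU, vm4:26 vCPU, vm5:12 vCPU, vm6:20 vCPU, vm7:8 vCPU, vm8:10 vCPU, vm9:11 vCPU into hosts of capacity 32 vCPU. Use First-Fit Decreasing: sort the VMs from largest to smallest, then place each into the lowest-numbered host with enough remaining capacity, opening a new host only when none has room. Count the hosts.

Sorted descending: 26, 23, 20, 20, 12, 11, 10, 8, 4.
Put 26 vCPU in host 1; 6 vCPU remain.
Put 23 vCPU in host 2; 9 vCPU remain.
Put 20 vCPU in host 3; 12 vCPU remain.
Put 20 vCPU in host 4; 12 vCPU remain.
Put 12 vCPU in host 3; 0 vCPU remain.
Put 11 vCPU in host 4; 1 vCPU remain.
Put 10 vCPU in host 5; 22 vCPU remain.
Put 8 vCPU in host 2; 1 vCPU remain.
Put 4 vCPU in host 1; 2 vCPU remain.

5 hosts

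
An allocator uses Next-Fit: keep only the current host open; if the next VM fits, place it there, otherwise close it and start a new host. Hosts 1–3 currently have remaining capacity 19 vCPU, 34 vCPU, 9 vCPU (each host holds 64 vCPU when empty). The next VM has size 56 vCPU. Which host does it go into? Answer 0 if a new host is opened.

Next-Fit only looks at host 3, which has 9 vCPU free.
56 vCPU does not fit, so a new host is opened.

0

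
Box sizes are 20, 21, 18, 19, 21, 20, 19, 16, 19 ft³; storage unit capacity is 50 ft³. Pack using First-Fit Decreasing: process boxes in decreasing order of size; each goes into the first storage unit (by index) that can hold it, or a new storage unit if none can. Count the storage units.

5 storage units

Sorted descending: 21, 21, 20, 20, 19, 19, 19, 18, 16.
Put 21 ft³ in storage unit 1; 29 ft³ remain.
Put 21 ft³ in storage unit 1; 8 ft³ remain.
Put 20 ft³ in storage unit 2; 30 ft³ remain.
Put 20 ft³ in storage unit 2; 10 ft³ remain.
Put 19 ft³ in storage unit 3; 31 ft³ remain.
Put 19 ft³ in storage unit 3; 12 ft³ remain.
Put 19 ft³ in storage unit 4; 31 ft³ remain.
Put 18 ft³ in storage unit 4; 13 ft³ remain.
Put 16 ft³ in storage unit 5; 34 ft³ remain.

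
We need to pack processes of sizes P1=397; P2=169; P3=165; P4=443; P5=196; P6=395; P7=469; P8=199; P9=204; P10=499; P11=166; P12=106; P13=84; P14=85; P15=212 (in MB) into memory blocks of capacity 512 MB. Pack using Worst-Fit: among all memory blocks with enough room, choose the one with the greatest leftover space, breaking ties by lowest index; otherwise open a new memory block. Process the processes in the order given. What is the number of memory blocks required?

memory block 1: place P1 (397 MB), 115 MB left
memory block 2: place P2 (169 MB), 343 MB left
memory block 2: place P3 (165 MB), 178 MB left
memory block 3: place P4 (443 MB), 69 MB left
memory block 4: place P5 (196 MB), 316 MB left
memory block 5: place P6 (395 MB), 117 MB left
memory block 6: place P7 (469 MB), 43 MB left
memory block 4: place P8 (199 MB), 117 MB left
memory block 7: place P9 (204 MB), 308 MB left
memory block 8: place P10 (499 MB), 13 MB left
memory block 7: place P11 (166 MB), 142 MB left
memory block 2: place P12 (106 MB), 72 MB left
memory block 7: place P13 (84 MB), 58 MB left
memory block 4: place P14 (85 MB), 32 MB left
memory block 9: place P15 (212 MB), 300 MB left

9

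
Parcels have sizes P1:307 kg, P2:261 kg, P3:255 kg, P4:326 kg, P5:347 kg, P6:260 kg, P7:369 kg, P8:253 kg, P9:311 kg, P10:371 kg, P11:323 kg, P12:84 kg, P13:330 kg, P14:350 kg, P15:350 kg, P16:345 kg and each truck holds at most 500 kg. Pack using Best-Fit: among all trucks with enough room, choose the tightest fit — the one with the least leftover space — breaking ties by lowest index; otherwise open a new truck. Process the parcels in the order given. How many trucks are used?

15

Put P1 (307 kg) in truck 1; 193 kg remain.
Put P2 (261 kg) in truck 2; 239 kg remain.
Put P3 (255 kg) in truck 3; 245 kg remain.
Put P4 (326 kg) in truck 4; 174 kg remain.
Put P5 (347 kg) in truck 5; 153 kg remain.
Put P6 (260 kg) in truck 6; 240 kg remain.
Put P7 (369 kg) in truck 7; 131 kg remain.
Put P8 (253 kg) in truck 8; 247 kg remain.
Put P9 (311 kg) in truck 9; 189 kg remain.
Put P10 (371 kg) in truck 10; 129 kg remain.
Put P11 (323 kg) in truck 11; 177 kg remain.
Put P12 (84 kg) in truck 10; 45 kg remain.
Put P13 (330 kg) in truck 12; 170 kg remain.
Put P14 (350 kg) in truck 13; 150 kg remain.
Put P15 (350 kg) in truck 14; 150 kg remain.
Put P16 (345 kg) in truck 15; 155 kg remain.
Final trucks: [307] [261] [255] [326] [347] [260] [369] [253] [311] [371,84] [323] [330] [350] [350] [345].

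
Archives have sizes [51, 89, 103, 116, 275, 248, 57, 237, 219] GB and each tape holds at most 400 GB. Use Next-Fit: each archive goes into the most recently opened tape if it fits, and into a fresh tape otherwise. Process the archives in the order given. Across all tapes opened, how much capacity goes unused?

51 GB → tape 1 (remaining 349 GB)
89 GB → tape 1 (remaining 260 GB)
103 GB → tape 1 (remaining 157 GB)
116 GB → tape 1 (remaining 41 GB)
275 GB → tape 2 (remaining 125 GB)
248 GB → tape 3 (remaining 152 GB)
57 GB → tape 3 (remaining 95 GB)
237 GB → tape 4 (remaining 163 GB)
219 GB → tape 5 (remaining 181 GB)
5 tapes × 400 GB = 2000 GB; used 1395 GB; unused 605 GB.

605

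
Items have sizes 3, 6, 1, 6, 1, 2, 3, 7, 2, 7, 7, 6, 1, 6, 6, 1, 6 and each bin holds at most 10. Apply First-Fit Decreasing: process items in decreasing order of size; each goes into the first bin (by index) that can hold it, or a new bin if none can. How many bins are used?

Sorted descending: 7, 7, 7, 6, 6, 6, 6, 6, 6, 3, 3, 2, 2, 1, 1, 1, 1.
Put 7 in bin 1; 3 remain.
Put 7 in bin 2; 3 remain.
Put 7 in bin 3; 3 remain.
Put 6 in bin 4; 4 remain.
Put 6 in bin 5; 4 remain.
Put 6 in bin 6; 4 remain.
Put 6 in bin 7; 4 remain.
Put 6 in bin 8; 4 remain.
Put 6 in bin 9; 4 remain.
Put 3 in bin 1; 0 remain.
Put 3 in bin 2; 0 remain.
Put 2 in bin 3; 1 remain.
Put 2 in bin 4; 2 remain.
Put 1 in bin 3; 0 remain.
Put 1 in bin 4; 1 remain.
Put 1 in bin 4; 0 remain.
Put 1 in bin 5; 3 remain.
Final bins: [7,3] [7,3] [7,2,1] [6,2,1,1] [6,1] [6] [6] [6] [6].

9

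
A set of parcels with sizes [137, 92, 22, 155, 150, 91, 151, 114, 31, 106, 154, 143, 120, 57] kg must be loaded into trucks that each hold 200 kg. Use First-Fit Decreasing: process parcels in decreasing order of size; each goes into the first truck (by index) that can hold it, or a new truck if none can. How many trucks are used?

Sorted descending: 155, 154, 151, 150, 143, 137, 120, 114, 106, 92, 91, 57, 31, 22.
155 kg → truck 1 (remaining 45 kg)
154 kg → truck 2 (remaining 46 kg)
151 kg → truck 3 (remaining 49 kg)
150 kg → truck 4 (remaining 50 kg)
143 kg → truck 5 (remaining 57 kg)
137 kg → truck 6 (remaining 63 kg)
120 kg → truck 7 (remaining 80 kg)
114 kg → truck 8 (remaining 86 kg)
106 kg → truck 9 (remaining 94 kg)
92 kg → truck 9 (remaining 2 kg)
91 kg → truck 10 (remaining 109 kg)
57 kg → truck 5 (remaining 0 kg)
31 kg → truck 1 (remaining 14 kg)
22 kg → truck 2 (remaining 24 kg)
Final trucks: [155,31] [154,22] [151] [150] [143,57] [137] [120] [114] [106,92] [91].

10 trucks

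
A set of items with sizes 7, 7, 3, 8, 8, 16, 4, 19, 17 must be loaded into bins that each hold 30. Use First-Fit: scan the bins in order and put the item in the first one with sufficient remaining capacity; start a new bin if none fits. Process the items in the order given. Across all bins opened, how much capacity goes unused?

31

7 → bin 1 (remaining 23)
7 → bin 1 (remaining 16)
3 → bin 1 (remaining 13)
8 → bin 1 (remaining 5)
8 → bin 2 (remaining 22)
16 → bin 2 (remaining 6)
4 → bin 1 (remaining 1)
19 → bin 3 (remaining 11)
17 → bin 4 (remaining 13)
4 bins × 30 = 120; used 89; unused 31.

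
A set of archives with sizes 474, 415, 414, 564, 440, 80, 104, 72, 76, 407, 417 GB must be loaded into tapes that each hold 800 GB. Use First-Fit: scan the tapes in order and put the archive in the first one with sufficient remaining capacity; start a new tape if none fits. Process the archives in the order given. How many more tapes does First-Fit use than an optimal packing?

0

First-Fit: [474,80,104,72] [415,76] [414] [564] [440] [407] [417] → 7 tapes.
7 archives exceed 400 GB (half the capacity), and no two of those can share a tape, so at least 7 tapes are needed.
So 7 is already optimal.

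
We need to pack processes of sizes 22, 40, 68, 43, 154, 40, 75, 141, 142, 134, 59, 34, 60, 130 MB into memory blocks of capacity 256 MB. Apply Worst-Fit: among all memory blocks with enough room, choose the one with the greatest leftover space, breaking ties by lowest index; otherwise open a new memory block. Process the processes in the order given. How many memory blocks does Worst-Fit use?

6 memory blocks

memory block 1: place 22 MB, 234 MB left
memory block 1: place 40 MB, 194 MB left
memory block 1: place 68 MB, 126 MB left
memory block 1: place 43 MB, 83 MB left
memory block 2: place 154 MB, 102 MB left
memory block 2: place 40 MB, 62 MB left
memory block 1: place 75 MB, 8 MB left
memory block 3: place 141 MB, 115 MB left
memory block 4: place 142 MB, 114 MB left
memory block 5: place 134 MB, 122 MB left
memory block 5: place 59 MB, 63 MB left
memory block 3: place 34 MB, 81 MB left
memory block 4: place 60 MB, 54 MB left
memory block 6: place 130 MB, 126 MB left
Final memory blocks: [22,40,68,43,75] [154,40] [141,34] [142,60] [134,59] [130].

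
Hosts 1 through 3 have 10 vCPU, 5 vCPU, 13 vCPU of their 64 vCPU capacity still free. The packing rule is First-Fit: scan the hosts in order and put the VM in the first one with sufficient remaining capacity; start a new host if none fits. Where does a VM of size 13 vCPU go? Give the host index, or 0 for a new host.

Hosts with room: host 3 (13 vCPU).
The first with room is host 3.

3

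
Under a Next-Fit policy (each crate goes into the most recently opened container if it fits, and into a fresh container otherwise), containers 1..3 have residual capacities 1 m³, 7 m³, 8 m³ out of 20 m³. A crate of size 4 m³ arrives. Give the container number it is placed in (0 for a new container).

Next-Fit only looks at container 3, which has 8 m³ free.
4 m³ fits there.

3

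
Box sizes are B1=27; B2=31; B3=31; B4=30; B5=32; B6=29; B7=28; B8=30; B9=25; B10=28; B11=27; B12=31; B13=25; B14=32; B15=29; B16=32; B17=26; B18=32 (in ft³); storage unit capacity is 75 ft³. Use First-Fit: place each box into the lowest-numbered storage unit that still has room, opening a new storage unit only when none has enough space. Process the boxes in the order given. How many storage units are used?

storage unit 1: place B1 (27 ft³), 48 ft³ left
storage unit 1: place B2 (31 ft³), 17 ft³ left
storage unit 2: place B3 (31 ft³), 44 ft³ left
storage unit 2: place B4 (30 ft³), 14 ft³ left
storage unit 3: place B5 (32 ft³), 43 ft³ left
storage unit 3: place B6 (29 ft³), 14 ft³ left
storage unit 4: place B7 (28 ft³), 47 ft³ left
storage unit 4: place B8 (30 ft³), 17 ft³ left
storage unit 5: place B9 (25 ft³), 50 ft³ left
storage unit 5: place B10 (28 ft³), 22 ft³ left
storage unit 6: place B11 (27 ft³), 48 ft³ left
storage unit 6: place B12 (31 ft³), 17 ft³ left
storage unit 7: place B13 (25 ft³), 50 ft³ left
storage unit 7: place B14 (32 ft³), 18 ft³ left
storage unit 8: place B15 (29 ft³), 46 ft³ left
storage unit 8: place B16 (32 ft³), 14 ft³ left
storage unit 9: place B17 (26 ft³), 49 ft³ left
storage unit 9: place B18 (32 ft³), 17 ft³ left
Final storage units: [27,31] [31,30] [32,29] [28,30] [25,28] [27,31] [25,32] [29,32] [26,32].

9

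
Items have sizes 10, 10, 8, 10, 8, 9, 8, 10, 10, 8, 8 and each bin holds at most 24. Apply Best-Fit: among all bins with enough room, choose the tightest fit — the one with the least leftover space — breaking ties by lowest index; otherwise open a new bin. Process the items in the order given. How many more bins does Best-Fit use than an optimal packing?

1

Best-Fit: [10,10] [8,10] [8,9] [8,10] [10,8] [8] → 6 bins.
Total size 99; any packing needs at least ⌈99/24⌉ = 5 bins.
An optimal packing achieves that bound: [10,10] [10,10] [10,9] [8,8,8] [8,8] → 5 bins.
Excess: 6 − 5 = 1.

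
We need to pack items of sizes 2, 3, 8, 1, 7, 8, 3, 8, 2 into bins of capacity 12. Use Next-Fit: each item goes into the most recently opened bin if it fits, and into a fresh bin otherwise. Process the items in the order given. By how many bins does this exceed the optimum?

Next-Fit: [2,3] [8,1] [7] [8,3] [8,2] → 5 bins.
Total size 42; any packing needs at least ⌈42/12⌉ = 4 bins.
An optimal packing achieves that bound: [8,3,1] [8,3] [8,2,2] [7] → 4 bins.
Excess: 5 − 4 = 1.

1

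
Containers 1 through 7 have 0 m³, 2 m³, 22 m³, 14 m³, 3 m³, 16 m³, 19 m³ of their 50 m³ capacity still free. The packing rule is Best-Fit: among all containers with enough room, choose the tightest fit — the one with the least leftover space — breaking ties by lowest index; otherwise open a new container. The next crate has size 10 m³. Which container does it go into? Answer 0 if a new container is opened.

Containers with room: container 3 (22 m³), container 4 (14 m³), container 6 (16 m³), container 7 (19 m³).
Tightest fit is container 4 with 14 m³ free.

4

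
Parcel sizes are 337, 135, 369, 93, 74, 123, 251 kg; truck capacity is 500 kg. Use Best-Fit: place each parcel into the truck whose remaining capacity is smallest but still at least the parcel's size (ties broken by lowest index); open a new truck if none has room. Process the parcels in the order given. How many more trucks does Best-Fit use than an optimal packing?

Best-Fit: [337,135] [369,93] [74,123,251] → 3 trucks.
Total size 1382 kg; any packing needs at least ⌈1382/500⌉ = 3 trucks.
So 3 is already optimal.

0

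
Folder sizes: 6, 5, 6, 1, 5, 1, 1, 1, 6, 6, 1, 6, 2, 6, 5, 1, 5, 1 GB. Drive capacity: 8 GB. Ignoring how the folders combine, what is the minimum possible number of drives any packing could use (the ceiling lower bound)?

Total size = 6 + 5 + 6 + 1 + 5 + 1 + 1 + 1 + 6 + 6 + 1 + 6 + 2 + 6 + 5 + 1 + 5 + 1 = 65 GB.
⌈65 / 8⌉ = 9.

9 drives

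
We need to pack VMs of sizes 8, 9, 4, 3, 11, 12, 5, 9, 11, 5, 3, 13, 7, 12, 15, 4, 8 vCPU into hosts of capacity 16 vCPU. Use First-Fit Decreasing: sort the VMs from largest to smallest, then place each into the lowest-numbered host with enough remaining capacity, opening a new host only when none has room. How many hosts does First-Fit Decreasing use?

9 hosts

Sorted descending: 15, 13, 12, 12, 11, 11, 9, 9, 8, 8, 7, 5, 5, 4, 4, 3, 3.
15 vCPU → host 1 (remaining 1 vCPU)
13 vCPU → host 2 (remaining 3 vCPU)
12 vCPU → host 3 (remaining 4 vCPU)
12 vCPU → host 4 (remaining 4 vCPU)
11 vCPU → host 5 (remaining 5 vCPU)
11 vCPU → host 6 (remaining 5 vCPU)
9 vCPU → host 7 (remaining 7 vCPU)
9 vCPU → host 8 (remaining 7 vCPU)
8 vCPU → host 9 (remaining 8 vCPU)
8 vCPU → host 9 (remaining 0 vCPU)
7 vCPU → host 7 (remaining 0 vCPU)
5 vCPU → host 5 (remaining 0 vCPU)
5 vCPU → host 6 (remaining 0 vCPU)
4 vCPU → host 3 (remaining 0 vCPU)
4 vCPU → host 4 (remaining 0 vCPU)
3 vCPU → host 2 (remaining 0 vCPU)
3 vCPU → host 8 (remaining 4 vCPU)
Final hosts: [15] [13,3] [12,4] [12,4] [11,5] [11,5] [9,7] [9,3] [8,8].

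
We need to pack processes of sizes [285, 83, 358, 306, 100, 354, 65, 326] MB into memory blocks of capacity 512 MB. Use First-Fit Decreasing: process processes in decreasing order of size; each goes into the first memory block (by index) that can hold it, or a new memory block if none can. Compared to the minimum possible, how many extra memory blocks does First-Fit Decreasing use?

First-Fit Decreasing: [358,100] [354,83,65] [326] [306] [285] → 5 memory blocks.
5 processes exceed 256 MB (half the capacity), and no two of those can share a memory block, so at least 5 memory blocks are needed.
So 5 is already optimal.

0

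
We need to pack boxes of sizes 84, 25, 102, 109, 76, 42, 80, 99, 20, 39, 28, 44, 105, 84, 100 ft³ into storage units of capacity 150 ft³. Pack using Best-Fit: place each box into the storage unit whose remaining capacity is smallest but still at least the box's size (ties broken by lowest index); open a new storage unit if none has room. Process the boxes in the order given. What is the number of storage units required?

9

storage unit 1: place 84 ft³, 66 ft³ left
storage unit 1: place 25 ft³, 41 ft³ left
storage unit 2: place 102 ft³, 48 ft³ left
storage unit 3: place 109 ft³, 41 ft³ left
storage unit 4: place 76 ft³, 74 ft³ left
storage unit 2: place 42 ft³, 6 ft³ left
storage unit 5: place 80 ft³, 70 ft³ left
storage unit 6: place 99 ft³, 51 ft³ left
storage unit 1: place 20 ft³, 21 ft³ left
storage unit 3: place 39 ft³, 2 ft³ left
storage unit 6: place 28 ft³, 23 ft³ left
storage unit 5: place 44 ft³, 26 ft³ left
storage unit 7: place 105 ft³, 45 ft³ left
storage unit 8: place 84 ft³, 66 ft³ left
storage unit 9: place 100 ft³, 50 ft³ left
Final storage units: [84,25,20] [102,42] [109,39] [76] [80,44] [99,28] [105] [84] [100].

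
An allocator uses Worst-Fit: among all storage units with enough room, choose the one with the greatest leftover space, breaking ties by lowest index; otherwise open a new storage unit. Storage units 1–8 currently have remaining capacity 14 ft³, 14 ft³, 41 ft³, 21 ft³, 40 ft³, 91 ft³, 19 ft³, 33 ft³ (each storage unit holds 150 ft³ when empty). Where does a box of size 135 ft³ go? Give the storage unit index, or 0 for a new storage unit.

No storage unit has ≥ 135 ft³ free, so a new storage unit is opened.

0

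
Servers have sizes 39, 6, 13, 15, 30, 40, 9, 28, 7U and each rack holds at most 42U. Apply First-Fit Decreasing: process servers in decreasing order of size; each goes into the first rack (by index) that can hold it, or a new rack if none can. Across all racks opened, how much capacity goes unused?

23

Sorted descending: 40, 39, 30, 28, 15, 13, 9, 7, 6.
40U → rack 1 (remaining 2U)
39U → rack 2 (remaining 3U)
30U → rack 3 (remaining 12U)
28U → rack 4 (remaining 14U)
15U → rack 5 (remaining 27U)
13U → rack 4 (remaining 1U)
9U → rack 3 (remaining 3U)
7U → rack 5 (remaining 20U)
6U → rack 5 (remaining 14U)
5 racks × 42U = 210U; used 187U; unused 23U.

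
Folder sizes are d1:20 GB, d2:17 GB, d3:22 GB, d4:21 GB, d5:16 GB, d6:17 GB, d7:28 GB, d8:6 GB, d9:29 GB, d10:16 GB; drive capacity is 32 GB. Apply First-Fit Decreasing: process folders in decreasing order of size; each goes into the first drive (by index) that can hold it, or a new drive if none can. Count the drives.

Sorted descending: 29, 28, 22, 21, 20, 17, 17, 16, 16, 6.
drive 1: place 29 GB, 3 GB left
drive 2: place 28 GB, 4 GB left
drive 3: place 22 GB, 10 GB left
drive 4: place 21 GB, 11 GB left
drive 5: place 20 GB, 12 GB left
drive 6: place 17 GB, 15 GB left
drive 7: place 17 GB, 15 GB left
drive 8: place 16 GB, 16 GB left
drive 8: place 16 GB, 0 GB left
drive 3: place 6 GB, 4 GB left
Final drives: [29] [28] [22,6] [21] [20] [17] [17] [16,16].

8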